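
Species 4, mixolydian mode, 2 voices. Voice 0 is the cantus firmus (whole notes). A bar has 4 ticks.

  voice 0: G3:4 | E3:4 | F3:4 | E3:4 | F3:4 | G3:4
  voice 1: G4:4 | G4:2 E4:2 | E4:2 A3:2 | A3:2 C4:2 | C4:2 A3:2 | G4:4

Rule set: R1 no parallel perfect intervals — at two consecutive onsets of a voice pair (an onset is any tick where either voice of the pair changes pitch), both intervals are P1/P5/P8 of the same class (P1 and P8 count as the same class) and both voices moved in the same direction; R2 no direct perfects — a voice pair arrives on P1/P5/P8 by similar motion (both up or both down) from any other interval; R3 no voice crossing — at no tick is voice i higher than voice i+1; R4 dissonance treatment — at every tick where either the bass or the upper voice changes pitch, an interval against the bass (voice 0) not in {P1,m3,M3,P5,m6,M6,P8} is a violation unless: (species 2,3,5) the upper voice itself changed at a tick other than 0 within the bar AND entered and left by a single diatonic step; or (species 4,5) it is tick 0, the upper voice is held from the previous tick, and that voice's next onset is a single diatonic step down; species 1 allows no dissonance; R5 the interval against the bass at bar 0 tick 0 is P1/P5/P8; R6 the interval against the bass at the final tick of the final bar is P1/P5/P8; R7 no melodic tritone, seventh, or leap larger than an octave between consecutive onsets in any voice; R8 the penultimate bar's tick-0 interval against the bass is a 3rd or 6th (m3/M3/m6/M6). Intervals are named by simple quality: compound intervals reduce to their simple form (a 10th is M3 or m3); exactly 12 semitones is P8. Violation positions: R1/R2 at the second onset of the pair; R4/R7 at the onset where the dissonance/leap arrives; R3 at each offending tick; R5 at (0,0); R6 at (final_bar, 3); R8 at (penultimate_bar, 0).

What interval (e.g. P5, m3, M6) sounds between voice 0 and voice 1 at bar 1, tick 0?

voice 0=E3 voice 1=G4 -> m3

m3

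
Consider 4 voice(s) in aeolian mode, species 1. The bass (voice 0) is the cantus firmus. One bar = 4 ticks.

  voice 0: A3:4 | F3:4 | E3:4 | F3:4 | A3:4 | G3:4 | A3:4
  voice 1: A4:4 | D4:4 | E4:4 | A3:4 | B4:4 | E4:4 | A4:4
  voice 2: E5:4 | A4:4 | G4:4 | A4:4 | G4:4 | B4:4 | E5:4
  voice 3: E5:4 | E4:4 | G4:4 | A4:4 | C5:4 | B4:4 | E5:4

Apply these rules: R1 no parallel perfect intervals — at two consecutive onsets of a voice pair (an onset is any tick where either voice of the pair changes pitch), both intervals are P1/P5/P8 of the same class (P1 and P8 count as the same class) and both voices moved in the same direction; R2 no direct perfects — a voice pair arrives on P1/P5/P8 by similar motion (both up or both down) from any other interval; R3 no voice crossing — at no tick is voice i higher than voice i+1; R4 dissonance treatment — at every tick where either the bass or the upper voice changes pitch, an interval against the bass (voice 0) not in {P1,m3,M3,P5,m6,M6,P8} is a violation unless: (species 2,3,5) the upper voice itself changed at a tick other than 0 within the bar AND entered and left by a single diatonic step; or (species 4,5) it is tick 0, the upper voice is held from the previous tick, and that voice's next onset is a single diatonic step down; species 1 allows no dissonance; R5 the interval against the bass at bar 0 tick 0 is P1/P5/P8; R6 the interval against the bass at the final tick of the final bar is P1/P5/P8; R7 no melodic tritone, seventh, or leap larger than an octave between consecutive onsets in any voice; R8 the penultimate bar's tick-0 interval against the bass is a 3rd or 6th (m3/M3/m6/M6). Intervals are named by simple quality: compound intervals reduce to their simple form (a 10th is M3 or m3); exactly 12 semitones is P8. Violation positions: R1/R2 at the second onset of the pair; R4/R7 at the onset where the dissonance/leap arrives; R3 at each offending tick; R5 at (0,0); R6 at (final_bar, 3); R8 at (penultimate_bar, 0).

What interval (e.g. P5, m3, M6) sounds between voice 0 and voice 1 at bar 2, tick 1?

P8

voice 0=E3 voice 1=E4 -> P8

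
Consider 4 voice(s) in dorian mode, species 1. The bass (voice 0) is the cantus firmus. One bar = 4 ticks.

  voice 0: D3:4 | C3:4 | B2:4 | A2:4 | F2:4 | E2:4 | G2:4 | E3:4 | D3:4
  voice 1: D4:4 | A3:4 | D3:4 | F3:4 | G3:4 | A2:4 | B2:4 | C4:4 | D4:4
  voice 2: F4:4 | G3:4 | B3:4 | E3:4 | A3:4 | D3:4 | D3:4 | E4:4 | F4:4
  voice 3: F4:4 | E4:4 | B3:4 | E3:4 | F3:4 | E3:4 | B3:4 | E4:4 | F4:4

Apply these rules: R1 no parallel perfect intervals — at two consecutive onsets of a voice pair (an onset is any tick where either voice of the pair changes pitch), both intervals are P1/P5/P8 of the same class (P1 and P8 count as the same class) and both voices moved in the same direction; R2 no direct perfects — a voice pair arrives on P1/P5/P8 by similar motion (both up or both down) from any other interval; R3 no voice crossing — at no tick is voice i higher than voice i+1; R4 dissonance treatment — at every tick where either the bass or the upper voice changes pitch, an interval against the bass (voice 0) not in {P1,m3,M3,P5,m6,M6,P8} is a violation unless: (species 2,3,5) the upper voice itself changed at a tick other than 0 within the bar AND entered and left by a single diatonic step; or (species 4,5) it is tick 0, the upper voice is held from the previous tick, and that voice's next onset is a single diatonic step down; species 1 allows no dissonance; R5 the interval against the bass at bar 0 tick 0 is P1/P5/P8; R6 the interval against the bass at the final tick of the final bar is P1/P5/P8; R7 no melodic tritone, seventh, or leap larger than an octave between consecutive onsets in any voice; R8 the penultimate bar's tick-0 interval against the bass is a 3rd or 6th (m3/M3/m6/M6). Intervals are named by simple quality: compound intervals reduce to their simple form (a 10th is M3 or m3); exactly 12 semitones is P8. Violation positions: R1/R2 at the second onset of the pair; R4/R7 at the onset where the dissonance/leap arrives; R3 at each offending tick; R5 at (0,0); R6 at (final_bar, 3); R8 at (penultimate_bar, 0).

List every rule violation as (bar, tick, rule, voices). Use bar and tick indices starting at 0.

(0, 0, R5, (0, 2))
(0, 0, R5, (0, 3))
(1, 0, R2, (0, 2))
(1, 0, R2, (1, 3))
(1, 0, R3, (1, 2))
(1, 0, R7, (2,))
(1, 1, R3, (1, 2))
(1, 2, R3, (1, 2))
(1, 3, R3, (1, 2))
(2, 0, R2, (0, 3))
(3, 0, R1, (2, 3))
(3, 0, R2, (0, 2))
(3, 0, R2, (0, 3))
(3, 0, R3, (1, 2))
(3, 1, R3, (1, 2))
(3, 2, R3, (1, 2))
(3, 3, R3, (1, 2))
(4, 0, R3, (2, 3))
(4, 0, R4, (0, 1))
(4, 1, R3, (2, 3))
(4, 2, R3, (2, 3))
(4, 3, R3, (2, 3))
(5, 0, R1, (0, 3))
(5, 0, R2, (1, 3))
(5, 0, R4, (0, 1))
(5, 0, R4, (0, 2))
(5, 0, R7, (1,))
(6, 0, R2, (1, 3))
(7, 0, R2, (0, 2))
(7, 0, R2, (0, 3))
(7, 0, R2, (2, 3))
(7, 0, R7, (1,))
(7, 0, R7, (2,))
(7, 0, R8, (0, 2))
(7, 0, R8, (0, 3))
(8, 0, R1, (2, 3))
(8, 3, R6, (0, 2))
(8, 3, R6, (0, 3))

bar 0: v0=D3 v1=D4 v2=F4 v3=F4 downbeat m3
bar 1: v0=C3 v1=A3 v2=G3 v3=E4 downbeat M3
bar 2: v0=B2 v1=D3 v2=B3 v3=B3 downbeat P8
bar 3: v0=A2 v1=F3 v2=E3 v3=E3 downbeat P5
bar 4: v0=F2 v1=G3 v2=A3 v3=F3 downbeat P8
bar 5: v0=E2 v1=A2 v2=D3 v3=E3 downbeat P8
bar 6: v0=G2 v1=B2 v2=D3 v3=B3 downbeat M3
bar 7: v0=E3 v1=C4 v2=E4 v3=E4 downbeat P8
bar 8: v0=D3 v1=D4 v2=F4 v3=F4 downbeat m3
  -> R5 @ bar 0 tick 0 v(0, 2): opens on m3
  -> R5 @ bar 0 tick 0 v(0, 3): opens on m3
  -> R2 @ bar 1 tick 0 v(0, 2): D3/F4 m3 -> C3/G3 P5 similar
  -> R2 @ bar 1 tick 0 v(1, 3): D4/F4 m3 -> A3/E4 P5 similar
  -> R3 @ bar 1 tick 0 v(1, 2): A3 above G3
  -> R7 @ bar 1 tick 0 v(2,): F4->G3 leap 10st
  -> R3 @ bar 1 tick 1 v(1, 2): A3 above G3
  -> R3 @ bar 1 tick 2 v(1, 2): A3 above G3
  -> R3 @ bar 1 tick 3 v(1, 2): A3 above G3
  -> R2 @ bar 2 tick 0 v(0, 3): C3/E4 M3 -> B2/B3 P8 similar
  -> R1 @ bar 3 tick 0 v(2, 3): B3/B3 P1 -> E3/E3 P1 similar
  -> R2 @ bar 3 tick 0 v(0, 2): B2/B3 P8 -> A2/E3 P5 similar
  -> R2 @ bar 3 tick 0 v(0, 3): B2/B3 P8 -> A2/E3 P5 similar
  -> R3 @ bar 3 tick 0 v(1, 2): F3 above E3
  -> R3 @ bar 3 tick 1 v(1, 2): F3 above E3
  -> R3 @ bar 3 tick 2 v(1, 2): F3 above E3
  -> R3 @ bar 3 tick 3 v(1, 2): F3 above E3
  -> R3 @ bar 4 tick 0 v(2, 3): A3 above F3
  -> R4 @ bar 4 tick 0 v(0, 1): F2/G3 M2 untreated
  -> R3 @ bar 4 tick 1 v(2, 3): A3 above F3
  -> R3 @ bar 4 tick 2 v(2, 3): A3 above F3
  -> R3 @ bar 4 tick 3 v(2, 3): A3 above F3
  -> R1 @ bar 5 tick 0 v(0, 3): F2/F3 P8 -> E2/E3 P8 similar
  -> R2 @ bar 5 tick 0 v(1, 3): G3/F3 M2 -> A2/E3 P5 similar
  -> R4 @ bar 5 tick 0 v(0, 1): E2/A2 P4 untreated
  -> R4 @ bar 5 tick 0 v(0, 2): E2/D3 m7 untreated
  -> R7 @ bar 5 tick 0 v(1,): G3->A2 leap 10st
  -> R2 @ bar 6 tick 0 v(1, 3): A2/E3 P5 -> B2/B3 P8 similar
  -> R2 @ bar 7 tick 0 v(0, 2): G2/D3 P5 -> E3/E4 P8 similar
  -> R2 @ bar 7 tick 0 v(0, 3): G2/B3 M3 -> E3/E4 P8 similar
  -> R2 @ bar 7 tick 0 v(2, 3): D3/B3 M6 -> E4/E4 P1 similar
  -> R7 @ bar 7 tick 0 v(1,): B2->C4 leap 13st
  -> R7 @ bar 7 tick 0 v(2,): D3->E4 leap 14st
  -> R8 @ bar 7 tick 0 v(0, 2): penult P8 not 3rd/6th
  -> R8 @ bar 7 tick 0 v(0, 3): penult P8 not 3rd/6th
  -> R1 @ bar 8 tick 0 v(2, 3): E4/E4 P1 -> F4/F4 P1 similar
  -> R6 @ bar 8 tick 3 v(0, 2): closes on m3
  -> R6 @ bar 8 tick 3 v(0, 3): closes on m3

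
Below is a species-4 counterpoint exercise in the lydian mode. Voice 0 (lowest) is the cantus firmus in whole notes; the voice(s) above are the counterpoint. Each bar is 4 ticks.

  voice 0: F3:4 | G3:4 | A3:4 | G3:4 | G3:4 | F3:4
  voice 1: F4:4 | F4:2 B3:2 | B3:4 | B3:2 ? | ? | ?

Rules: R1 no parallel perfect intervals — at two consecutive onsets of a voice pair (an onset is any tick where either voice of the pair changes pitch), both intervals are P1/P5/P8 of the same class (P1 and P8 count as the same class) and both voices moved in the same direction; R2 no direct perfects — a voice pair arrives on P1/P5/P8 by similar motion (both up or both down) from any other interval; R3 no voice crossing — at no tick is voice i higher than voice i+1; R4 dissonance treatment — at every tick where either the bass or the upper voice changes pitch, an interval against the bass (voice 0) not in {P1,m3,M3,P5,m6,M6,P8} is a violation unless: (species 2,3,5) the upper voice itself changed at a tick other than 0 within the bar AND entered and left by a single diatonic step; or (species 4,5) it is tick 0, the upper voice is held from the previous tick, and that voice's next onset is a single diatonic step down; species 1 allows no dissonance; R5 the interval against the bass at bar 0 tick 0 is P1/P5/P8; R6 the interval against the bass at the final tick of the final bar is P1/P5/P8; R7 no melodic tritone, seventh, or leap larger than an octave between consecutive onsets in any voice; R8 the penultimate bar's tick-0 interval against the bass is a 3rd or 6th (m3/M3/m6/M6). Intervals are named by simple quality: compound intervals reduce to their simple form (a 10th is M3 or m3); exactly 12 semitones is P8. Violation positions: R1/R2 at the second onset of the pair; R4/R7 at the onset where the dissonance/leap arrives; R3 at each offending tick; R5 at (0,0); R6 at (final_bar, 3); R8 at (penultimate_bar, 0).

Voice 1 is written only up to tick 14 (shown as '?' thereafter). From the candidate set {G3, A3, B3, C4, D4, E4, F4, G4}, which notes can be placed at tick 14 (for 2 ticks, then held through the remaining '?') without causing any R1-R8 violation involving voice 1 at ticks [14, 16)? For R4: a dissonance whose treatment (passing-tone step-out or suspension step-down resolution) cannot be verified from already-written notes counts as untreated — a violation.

{B3, D4, E4, G3, G4}

G3: legal
A3: violates R4
B3: legal
C4: violates R4
D4: legal
E4: legal
F4: violates R4,R7
G4: legal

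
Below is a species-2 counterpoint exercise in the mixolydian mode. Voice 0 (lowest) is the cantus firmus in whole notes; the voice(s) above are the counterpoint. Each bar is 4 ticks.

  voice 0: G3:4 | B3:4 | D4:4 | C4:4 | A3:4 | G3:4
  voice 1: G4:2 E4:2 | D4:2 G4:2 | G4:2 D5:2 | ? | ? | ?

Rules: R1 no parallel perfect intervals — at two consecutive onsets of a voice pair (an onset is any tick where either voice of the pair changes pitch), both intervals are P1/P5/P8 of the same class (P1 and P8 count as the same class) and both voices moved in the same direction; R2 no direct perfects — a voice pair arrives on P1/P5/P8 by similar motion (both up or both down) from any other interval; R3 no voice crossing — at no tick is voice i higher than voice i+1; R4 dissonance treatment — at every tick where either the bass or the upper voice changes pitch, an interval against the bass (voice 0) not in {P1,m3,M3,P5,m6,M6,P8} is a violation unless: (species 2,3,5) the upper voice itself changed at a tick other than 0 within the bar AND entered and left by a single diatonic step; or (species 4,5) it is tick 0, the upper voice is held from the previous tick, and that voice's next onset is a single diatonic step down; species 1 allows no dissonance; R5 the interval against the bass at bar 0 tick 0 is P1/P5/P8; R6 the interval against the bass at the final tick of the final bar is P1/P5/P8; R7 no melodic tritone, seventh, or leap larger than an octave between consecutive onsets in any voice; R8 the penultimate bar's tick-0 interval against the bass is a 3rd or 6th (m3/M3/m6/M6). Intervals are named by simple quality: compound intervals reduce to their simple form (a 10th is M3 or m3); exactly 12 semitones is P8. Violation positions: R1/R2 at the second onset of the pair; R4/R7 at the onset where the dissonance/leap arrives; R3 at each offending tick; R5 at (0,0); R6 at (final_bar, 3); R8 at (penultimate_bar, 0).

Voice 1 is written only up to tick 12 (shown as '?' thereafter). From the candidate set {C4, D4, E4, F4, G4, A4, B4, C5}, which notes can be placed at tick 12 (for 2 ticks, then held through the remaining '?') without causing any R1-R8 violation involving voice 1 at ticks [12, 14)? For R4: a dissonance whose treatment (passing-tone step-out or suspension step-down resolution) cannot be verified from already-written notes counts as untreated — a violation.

C4: violates R1,R7
D4: violates R4
E4: violates R7
F4: violates R4
G4: violates R2
A4: legal
B4: violates R4
C5: violates R1

{A4}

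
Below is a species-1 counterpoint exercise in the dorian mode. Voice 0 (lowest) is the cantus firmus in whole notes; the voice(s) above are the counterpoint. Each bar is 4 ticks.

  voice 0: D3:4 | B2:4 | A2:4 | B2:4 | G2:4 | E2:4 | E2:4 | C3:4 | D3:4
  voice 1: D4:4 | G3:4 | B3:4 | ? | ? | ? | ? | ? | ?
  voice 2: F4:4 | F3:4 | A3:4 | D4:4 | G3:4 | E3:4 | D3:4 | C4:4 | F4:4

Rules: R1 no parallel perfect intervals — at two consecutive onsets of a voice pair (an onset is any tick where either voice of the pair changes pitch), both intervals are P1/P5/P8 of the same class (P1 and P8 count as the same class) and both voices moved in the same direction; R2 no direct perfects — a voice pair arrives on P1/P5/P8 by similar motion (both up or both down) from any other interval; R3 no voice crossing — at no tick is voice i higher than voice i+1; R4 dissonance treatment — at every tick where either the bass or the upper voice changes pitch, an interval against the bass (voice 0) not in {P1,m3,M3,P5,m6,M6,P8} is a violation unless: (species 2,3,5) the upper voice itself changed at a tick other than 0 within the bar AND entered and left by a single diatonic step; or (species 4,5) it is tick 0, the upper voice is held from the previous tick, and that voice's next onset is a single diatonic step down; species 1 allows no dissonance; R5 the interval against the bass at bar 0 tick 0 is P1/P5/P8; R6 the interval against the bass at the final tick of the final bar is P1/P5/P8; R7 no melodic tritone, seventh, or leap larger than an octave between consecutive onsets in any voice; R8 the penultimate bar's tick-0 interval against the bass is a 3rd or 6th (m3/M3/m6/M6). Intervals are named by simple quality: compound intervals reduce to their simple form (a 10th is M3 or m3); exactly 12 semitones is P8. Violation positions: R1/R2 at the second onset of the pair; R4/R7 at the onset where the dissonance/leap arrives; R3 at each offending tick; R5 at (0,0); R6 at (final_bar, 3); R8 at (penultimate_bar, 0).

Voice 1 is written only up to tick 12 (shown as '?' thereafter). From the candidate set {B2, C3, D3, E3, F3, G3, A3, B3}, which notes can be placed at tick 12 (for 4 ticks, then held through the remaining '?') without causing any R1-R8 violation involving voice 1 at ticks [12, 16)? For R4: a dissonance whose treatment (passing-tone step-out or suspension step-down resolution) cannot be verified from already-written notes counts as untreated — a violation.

B2: legal
C3: violates R4,R7
D3: legal
E3: violates R4
F3: violates R4,R7
G3: legal
A3: violates R4
B3: legal

{B2, B3, D3, G3}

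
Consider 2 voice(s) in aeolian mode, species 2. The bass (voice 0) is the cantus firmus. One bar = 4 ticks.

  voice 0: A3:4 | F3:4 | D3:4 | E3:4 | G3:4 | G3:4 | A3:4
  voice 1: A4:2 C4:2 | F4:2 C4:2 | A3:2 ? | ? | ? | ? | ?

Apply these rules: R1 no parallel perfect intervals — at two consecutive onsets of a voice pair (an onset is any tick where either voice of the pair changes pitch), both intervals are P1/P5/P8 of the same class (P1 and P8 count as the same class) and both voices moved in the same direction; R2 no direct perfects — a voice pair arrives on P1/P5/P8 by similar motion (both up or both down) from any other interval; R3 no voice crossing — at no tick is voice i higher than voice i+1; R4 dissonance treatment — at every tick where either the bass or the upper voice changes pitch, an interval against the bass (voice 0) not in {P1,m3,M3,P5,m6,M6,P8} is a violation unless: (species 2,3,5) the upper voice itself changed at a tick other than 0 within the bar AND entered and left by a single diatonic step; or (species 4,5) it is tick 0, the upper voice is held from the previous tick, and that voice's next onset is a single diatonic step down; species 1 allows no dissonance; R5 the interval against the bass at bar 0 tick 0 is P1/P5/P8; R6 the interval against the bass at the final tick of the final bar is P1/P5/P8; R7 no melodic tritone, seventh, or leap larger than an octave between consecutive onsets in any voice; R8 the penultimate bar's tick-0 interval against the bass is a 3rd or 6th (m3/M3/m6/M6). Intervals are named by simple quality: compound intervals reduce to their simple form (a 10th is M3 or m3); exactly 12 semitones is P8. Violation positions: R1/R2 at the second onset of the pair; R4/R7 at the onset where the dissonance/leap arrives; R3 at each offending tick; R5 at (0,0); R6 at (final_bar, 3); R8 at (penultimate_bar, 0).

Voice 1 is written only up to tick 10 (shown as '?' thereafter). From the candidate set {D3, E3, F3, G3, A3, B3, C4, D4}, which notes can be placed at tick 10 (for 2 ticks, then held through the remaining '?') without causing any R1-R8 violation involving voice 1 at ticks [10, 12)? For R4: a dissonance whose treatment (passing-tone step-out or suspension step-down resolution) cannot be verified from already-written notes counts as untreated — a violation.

D3: legal
E3: violates R4
F3: legal
G3: violates R4
A3: legal
B3: legal
C4: violates R4
D4: legal

{A3, B3, D3, D4, F3}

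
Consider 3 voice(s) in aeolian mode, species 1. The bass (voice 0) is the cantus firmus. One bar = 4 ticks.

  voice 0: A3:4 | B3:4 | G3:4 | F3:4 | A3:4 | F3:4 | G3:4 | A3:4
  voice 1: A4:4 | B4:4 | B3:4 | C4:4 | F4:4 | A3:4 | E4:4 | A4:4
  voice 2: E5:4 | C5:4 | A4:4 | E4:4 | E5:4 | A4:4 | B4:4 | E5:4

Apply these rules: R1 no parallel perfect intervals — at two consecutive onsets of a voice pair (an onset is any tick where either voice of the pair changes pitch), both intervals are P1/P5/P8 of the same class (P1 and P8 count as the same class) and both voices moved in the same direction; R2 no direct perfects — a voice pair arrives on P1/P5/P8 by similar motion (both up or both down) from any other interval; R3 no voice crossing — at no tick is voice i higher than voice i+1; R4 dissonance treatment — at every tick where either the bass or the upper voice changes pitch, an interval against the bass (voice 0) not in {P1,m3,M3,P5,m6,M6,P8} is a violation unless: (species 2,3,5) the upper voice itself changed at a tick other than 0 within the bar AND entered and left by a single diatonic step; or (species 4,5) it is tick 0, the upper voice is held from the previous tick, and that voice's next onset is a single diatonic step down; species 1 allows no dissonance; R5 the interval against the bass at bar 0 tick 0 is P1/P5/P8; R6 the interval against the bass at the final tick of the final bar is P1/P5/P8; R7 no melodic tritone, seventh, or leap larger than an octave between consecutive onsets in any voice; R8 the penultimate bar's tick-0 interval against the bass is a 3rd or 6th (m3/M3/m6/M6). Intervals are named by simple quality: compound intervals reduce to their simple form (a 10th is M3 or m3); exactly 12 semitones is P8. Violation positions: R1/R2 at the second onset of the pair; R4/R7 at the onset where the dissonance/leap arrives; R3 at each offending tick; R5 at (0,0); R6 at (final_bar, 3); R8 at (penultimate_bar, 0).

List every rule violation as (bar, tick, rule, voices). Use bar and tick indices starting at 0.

bar 0: v0=A3 v1=A4 v2=E5 downbeat P5
bar 1: v0=B3 v1=B4 v2=C5 downbeat m2
bar 2: v0=G3 v1=B3 v2=A4 downbeat M2
bar 3: v0=F3 v1=C4 v2=E4 downbeat M7
bar 4: v0=A3 v1=F4 v2=E5 downbeat P5
bar 5: v0=F3 v1=A3 v2=A4 downbeat M3
bar 6: v0=G3 v1=E4 v2=B4 downbeat M3
bar 7: v0=A3 v1=A4 v2=E5 downbeat P5
  -> R1 @ bar 1 tick 0 v(0, 1): A3/A4 P8 -> B3/B4 P8 similar
  -> R4 @ bar 1 tick 0 v(0, 2): B3/C5 m2 untreated
  -> R4 @ bar 2 tick 0 v(0, 2): G3/A4 M2 untreated
  -> R4 @ bar 3 tick 0 v(0, 2): F3/E4 M7 untreated
  -> R2 @ bar 4 tick 0 v(0, 2): F3/E4 M7 -> A3/E5 P5 similar
  -> R2 @ bar 5 tick 0 v(1, 2): F4/E5 M7 -> A3/A4 P8 similar
  -> R2 @ bar 6 tick 0 v(1, 2): A3/A4 P8 -> E4/B4 P5 similar
  -> R1 @ bar 7 tick 0 v(1, 2): E4/B4 P5 -> A4/E5 P5 similar
  -> R2 @ bar 7 tick 0 v(0, 1): G3/E4 M6 -> A3/A4 P8 similar
  -> R2 @ bar 7 tick 0 v(0, 2): G3/B4 M3 -> A3/E5 P5 similar

(1, 0, R1, (0, 1))
(1, 0, R4, (0, 2))
(2, 0, R4, (0, 2))
(3, 0, R4, (0, 2))
(4, 0, R2, (0, 2))
(5, 0, R2, (1, 2))
(6, 0, R2, (1, 2))
(7, 0, R1, (1, 2))
(7, 0, R2, (0, 1))
(7, 0, R2, (0, 2))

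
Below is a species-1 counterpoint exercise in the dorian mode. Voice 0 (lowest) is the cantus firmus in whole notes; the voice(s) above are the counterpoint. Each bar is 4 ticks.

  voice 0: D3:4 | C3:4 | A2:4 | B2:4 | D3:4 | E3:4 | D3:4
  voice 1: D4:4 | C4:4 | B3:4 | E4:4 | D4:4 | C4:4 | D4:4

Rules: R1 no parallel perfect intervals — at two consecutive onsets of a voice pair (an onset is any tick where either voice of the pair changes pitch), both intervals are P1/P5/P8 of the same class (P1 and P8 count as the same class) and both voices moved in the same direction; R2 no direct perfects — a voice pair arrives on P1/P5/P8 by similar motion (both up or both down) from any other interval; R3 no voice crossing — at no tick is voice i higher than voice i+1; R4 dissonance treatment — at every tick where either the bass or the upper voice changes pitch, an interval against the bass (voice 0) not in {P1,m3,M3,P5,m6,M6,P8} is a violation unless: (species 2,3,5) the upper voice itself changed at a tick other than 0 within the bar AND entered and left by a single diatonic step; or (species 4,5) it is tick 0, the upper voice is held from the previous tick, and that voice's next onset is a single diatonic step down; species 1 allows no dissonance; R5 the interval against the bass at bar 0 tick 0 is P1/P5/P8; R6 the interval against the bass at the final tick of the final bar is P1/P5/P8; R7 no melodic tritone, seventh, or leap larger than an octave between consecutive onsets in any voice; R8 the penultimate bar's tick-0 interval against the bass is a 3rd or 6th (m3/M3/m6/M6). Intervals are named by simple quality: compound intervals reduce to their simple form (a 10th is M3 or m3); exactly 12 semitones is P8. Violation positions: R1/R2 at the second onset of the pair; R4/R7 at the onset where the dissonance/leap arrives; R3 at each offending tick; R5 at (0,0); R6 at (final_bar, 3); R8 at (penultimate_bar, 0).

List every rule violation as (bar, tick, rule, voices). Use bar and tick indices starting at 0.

(1, 0, R1, (0, 1))
(2, 0, R4, (0, 1))
(3, 0, R4, (0, 1))

bar 0: v0=D3 v1=D4 downbeat P8
bar 1: v0=C3 v1=C4 downbeat P8
bar 2: v0=A2 v1=B3 downbeat M2
bar 3: v0=B2 v1=E4 downbeat P4
bar 4: v0=D3 v1=D4 downbeat P8
bar 5: v0=E3 v1=C4 downbeat m6
bar 6: v0=D3 v1=D4 downbeat P8
  -> R1 @ bar 1 tick 0 v(0, 1): D3/D4 P8 -> C3/C4 P8 similar
  -> R4 @ bar 2 tick 0 v(0, 1): A2/B3 M2 untreated
  -> R4 @ bar 3 tick 0 v(0, 1): B2/E4 P4 untreated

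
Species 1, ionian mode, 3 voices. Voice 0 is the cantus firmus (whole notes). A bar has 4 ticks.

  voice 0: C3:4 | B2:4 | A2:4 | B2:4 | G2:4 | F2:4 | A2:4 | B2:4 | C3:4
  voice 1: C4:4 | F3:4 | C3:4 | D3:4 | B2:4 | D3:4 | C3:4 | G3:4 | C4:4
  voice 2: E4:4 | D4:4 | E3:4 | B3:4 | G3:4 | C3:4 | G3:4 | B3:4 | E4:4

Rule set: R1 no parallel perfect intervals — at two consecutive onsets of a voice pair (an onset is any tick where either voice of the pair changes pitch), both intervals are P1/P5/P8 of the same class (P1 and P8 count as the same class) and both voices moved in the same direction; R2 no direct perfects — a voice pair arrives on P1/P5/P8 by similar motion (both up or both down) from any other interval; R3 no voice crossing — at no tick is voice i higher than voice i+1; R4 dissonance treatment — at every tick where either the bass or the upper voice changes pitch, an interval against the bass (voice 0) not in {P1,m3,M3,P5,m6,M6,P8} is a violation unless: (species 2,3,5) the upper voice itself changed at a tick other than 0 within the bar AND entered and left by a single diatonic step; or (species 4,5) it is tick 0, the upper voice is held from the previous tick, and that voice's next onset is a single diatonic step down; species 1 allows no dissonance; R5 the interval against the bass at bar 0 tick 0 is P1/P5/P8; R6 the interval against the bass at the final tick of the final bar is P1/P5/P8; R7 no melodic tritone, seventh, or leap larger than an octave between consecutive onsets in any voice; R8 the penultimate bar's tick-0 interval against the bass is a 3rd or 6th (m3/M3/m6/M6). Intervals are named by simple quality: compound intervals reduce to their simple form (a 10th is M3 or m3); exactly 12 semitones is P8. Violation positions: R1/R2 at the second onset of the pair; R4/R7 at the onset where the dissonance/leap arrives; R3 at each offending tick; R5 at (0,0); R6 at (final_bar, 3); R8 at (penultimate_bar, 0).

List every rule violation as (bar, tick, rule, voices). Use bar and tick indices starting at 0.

(0, 0, R5, (0, 2))
(1, 0, R4, (0, 1))
(2, 0, R2, (0, 2))
(2, 0, R7, (2,))
(3, 0, R2, (0, 2))
(4, 0, R1, (0, 2))
(5, 0, R2, (0, 2))
(5, 0, R3, (1, 2))
(5, 1, R3, (1, 2))
(5, 2, R3, (1, 2))
(5, 3, R3, (1, 2))
(6, 0, R4, (0, 2))
(7, 0, R2, (0, 2))
(7, 0, R8, (0, 2))
(8, 0, R2, (0, 1))
(8, 3, R6, (0, 2))

bar 0: v0=C3 v1=C4 v2=E4 downbeat M3
bar 1: v0=B2 v1=F3 v2=D4 downbeat m3
bar 2: v0=A2 v1=C3 v2=E3 downbeat P5
bar 3: v0=B2 v1=D3 v2=B3 downbeat P8
bar 4: v0=G2 v1=B2 v2=G3 downbeat P8
bar 5: v0=F2 v1=D3 v2=C3 downbeat P5
bar 6: v0=A2 v1=C3 v2=G3 downbeat m7
bar 7: v0=B2 v1=G3 v2=B3 downbeat P8
bar 8: v0=C3 v1=C4 v2=E4 downbeat M3
  -> R5 @ bar 0 tick 0 v(0, 2): opens on M3
  -> R4 @ bar 1 tick 0 v(0, 1): B2/F3 TT untreated
  -> R2 @ bar 2 tick 0 v(0, 2): B2/D4 m3 -> A2/E3 P5 similar
  -> R7 @ bar 2 tick 0 v(2,): D4->E3 leap 10st
  -> R2 @ bar 3 tick 0 v(0, 2): A2/E3 P5 -> B2/B3 P8 similar
  -> R1 @ bar 4 tick 0 v(0, 2): B2/B3 P8 -> G2/G3 P8 similar
  -> R2 @ bar 5 tick 0 v(0, 2): G2/G3 P8 -> F2/C3 P5 similar
  -> R3 @ bar 5 tick 0 v(1, 2): D3 above C3
  -> R3 @ bar 5 tick 1 v(1, 2): D3 above C3
  -> R3 @ bar 5 tick 2 v(1, 2): D3 above C3
  -> R3 @ bar 5 tick 3 v(1, 2): D3 above C3
  -> R4 @ bar 6 tick 0 v(0, 2): A2/G3 m7 untreated
  -> R2 @ bar 7 tick 0 v(0, 2): A2/G3 m7 -> B2/B3 P8 similar
  -> R8 @ bar 7 tick 0 v(0, 2): penult P8 not 3rd/6th
  -> R2 @ bar 8 tick 0 v(0, 1): B2/G3 m6 -> C3/C4 P8 similar
  -> R6 @ bar 8 tick 3 v(0, 2): closes on M3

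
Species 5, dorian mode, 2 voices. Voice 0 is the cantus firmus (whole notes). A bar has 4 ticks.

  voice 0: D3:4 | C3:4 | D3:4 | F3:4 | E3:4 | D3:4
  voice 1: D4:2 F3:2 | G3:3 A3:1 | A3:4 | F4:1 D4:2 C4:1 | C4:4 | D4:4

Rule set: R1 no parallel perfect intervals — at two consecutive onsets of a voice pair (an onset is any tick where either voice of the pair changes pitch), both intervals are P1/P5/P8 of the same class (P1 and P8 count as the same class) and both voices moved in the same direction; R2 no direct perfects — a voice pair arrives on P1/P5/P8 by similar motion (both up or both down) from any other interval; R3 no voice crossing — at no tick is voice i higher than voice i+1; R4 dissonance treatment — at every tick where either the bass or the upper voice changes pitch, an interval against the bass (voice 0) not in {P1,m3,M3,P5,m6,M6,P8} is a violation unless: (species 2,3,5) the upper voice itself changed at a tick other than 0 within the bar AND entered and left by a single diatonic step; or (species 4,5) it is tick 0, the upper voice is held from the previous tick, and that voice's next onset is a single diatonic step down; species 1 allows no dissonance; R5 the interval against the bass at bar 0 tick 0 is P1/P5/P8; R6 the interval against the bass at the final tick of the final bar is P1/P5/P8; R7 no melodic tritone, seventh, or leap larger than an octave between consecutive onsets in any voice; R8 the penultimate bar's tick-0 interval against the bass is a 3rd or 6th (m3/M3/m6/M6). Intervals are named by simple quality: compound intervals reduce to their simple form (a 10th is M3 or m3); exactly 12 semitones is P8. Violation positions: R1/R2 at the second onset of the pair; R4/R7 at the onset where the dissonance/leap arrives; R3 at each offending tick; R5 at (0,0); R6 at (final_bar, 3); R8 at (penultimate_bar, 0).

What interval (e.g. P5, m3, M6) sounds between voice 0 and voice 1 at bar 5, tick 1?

voice 0=D3 voice 1=D4 -> P8

P8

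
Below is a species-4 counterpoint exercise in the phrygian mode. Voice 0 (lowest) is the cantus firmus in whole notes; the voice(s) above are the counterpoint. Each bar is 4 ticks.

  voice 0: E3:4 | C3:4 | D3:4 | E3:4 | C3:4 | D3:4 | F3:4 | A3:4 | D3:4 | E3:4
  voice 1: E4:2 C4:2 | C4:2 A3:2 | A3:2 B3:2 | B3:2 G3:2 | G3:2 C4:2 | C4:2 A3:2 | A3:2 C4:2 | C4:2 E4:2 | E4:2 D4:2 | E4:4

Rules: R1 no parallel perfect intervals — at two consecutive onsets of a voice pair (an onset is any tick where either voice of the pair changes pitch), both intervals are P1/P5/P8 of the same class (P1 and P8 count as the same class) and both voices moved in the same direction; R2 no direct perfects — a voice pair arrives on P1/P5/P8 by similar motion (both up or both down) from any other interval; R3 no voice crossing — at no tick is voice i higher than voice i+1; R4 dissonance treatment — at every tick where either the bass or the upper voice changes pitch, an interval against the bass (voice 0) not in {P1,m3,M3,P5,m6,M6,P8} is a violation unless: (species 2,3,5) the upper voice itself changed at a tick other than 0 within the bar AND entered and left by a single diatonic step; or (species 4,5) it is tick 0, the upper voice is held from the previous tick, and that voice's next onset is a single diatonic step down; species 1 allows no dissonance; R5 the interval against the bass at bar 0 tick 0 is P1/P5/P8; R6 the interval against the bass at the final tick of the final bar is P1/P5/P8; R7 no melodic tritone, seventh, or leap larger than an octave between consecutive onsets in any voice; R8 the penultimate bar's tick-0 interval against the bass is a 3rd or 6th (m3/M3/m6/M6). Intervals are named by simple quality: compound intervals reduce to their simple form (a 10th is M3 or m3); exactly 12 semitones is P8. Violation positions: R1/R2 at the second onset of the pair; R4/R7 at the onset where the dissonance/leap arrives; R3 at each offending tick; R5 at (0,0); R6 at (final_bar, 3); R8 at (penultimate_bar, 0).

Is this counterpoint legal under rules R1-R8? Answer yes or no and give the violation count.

No (3 violations)

bar 0: v0=E3 v1=E4 (P8)
bar 1: v0=C3 v1=C4 (P8)
bar 2: v0=D3 v1=A3 (P5)
bar 3: v0=E3 v1=B3 (P5)
bar 4: v0=C3 v1=G3 (P5)
bar 5: v0=D3 v1=C4 (m7)
bar 6: v0=F3 v1=A3 (M3)
bar 7: v0=A3 v1=C4 (m3)
bar 8: v0=D3 v1=E4 (M2)
bar 9: v0=E3 v1=E4 (P8)
  R4 @ bar5.0: D3/C4 m7 untreated
  R8 @ bar8.0: penult M2 not 3rd/6th
  R1 @ bar9.0: D3/D4 P8 -> E3/E4 P8 similar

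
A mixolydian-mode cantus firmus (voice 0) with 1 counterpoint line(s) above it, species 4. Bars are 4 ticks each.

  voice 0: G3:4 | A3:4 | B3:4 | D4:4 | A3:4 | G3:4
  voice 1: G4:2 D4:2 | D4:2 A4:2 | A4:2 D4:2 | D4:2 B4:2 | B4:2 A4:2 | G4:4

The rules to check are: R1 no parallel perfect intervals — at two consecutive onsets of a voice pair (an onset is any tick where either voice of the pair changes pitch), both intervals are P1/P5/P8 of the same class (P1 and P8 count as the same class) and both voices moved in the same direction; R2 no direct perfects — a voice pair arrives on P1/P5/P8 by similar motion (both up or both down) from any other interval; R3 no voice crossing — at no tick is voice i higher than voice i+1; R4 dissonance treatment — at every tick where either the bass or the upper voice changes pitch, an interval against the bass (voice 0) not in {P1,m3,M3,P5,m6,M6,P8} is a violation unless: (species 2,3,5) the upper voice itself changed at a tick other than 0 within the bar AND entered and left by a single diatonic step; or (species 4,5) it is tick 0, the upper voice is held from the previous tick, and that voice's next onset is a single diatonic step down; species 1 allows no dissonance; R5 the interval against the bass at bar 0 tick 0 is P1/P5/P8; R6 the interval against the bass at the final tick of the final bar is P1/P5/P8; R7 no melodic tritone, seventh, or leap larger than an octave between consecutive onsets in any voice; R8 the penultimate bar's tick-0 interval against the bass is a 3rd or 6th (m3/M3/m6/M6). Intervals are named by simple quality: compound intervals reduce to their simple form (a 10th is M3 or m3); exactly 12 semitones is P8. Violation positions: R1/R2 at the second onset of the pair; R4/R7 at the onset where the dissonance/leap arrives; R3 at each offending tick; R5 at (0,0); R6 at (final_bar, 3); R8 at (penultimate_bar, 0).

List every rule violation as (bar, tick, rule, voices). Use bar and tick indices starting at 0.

bar 0: v0=G3 v1=G4 downbeat P8
bar 1: v0=A3 v1=D4 downbeat P4
bar 2: v0=B3 v1=A4 downbeat m7
bar 3: v0=D4 v1=D4 downbeat P1
bar 4: v0=A3 v1=B4 downbeat M2
bar 5: v0=G3 v1=G4 downbeat P8
  -> R4 @ bar 1 tick 0 v(0, 1): A3/D4 P4 untreated
  -> R4 @ bar 2 tick 0 v(0, 1): B3/A4 m7 untreated
  -> R8 @ bar 4 tick 0 v(0, 1): penult M2 not 3rd/6th
  -> R1 @ bar 5 tick 0 v(0, 1): A3/A4 P8 -> G3/G4 P8 similar

(1, 0, R4, (0, 1))
(2, 0, R4, (0, 1))
(4, 0, R8, (0, 1))
(5, 0, R1, (0, 1))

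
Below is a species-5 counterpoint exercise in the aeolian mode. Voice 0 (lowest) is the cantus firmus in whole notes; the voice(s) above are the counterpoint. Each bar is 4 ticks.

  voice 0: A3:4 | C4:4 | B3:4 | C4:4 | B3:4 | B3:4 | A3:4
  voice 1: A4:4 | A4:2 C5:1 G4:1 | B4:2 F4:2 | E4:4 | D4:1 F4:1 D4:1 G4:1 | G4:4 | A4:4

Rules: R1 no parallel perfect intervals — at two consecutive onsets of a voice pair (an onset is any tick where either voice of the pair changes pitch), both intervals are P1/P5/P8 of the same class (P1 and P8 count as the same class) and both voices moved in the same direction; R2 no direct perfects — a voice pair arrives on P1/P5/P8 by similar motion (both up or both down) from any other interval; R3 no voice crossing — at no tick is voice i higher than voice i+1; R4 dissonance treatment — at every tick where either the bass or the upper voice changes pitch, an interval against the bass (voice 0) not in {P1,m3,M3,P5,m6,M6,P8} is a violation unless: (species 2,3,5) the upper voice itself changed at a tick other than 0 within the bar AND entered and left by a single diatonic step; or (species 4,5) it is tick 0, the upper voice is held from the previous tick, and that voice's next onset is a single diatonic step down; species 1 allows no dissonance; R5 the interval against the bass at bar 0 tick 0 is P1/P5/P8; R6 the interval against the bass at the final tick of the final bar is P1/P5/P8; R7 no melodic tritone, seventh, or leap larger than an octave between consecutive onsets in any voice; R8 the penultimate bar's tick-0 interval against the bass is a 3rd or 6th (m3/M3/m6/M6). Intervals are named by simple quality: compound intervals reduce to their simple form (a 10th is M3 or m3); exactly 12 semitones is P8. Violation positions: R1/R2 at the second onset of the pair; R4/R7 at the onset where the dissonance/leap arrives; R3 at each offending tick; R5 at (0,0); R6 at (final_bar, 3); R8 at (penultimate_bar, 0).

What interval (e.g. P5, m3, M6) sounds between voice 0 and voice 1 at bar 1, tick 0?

M6

voice 0=C4 voice 1=A4 -> M6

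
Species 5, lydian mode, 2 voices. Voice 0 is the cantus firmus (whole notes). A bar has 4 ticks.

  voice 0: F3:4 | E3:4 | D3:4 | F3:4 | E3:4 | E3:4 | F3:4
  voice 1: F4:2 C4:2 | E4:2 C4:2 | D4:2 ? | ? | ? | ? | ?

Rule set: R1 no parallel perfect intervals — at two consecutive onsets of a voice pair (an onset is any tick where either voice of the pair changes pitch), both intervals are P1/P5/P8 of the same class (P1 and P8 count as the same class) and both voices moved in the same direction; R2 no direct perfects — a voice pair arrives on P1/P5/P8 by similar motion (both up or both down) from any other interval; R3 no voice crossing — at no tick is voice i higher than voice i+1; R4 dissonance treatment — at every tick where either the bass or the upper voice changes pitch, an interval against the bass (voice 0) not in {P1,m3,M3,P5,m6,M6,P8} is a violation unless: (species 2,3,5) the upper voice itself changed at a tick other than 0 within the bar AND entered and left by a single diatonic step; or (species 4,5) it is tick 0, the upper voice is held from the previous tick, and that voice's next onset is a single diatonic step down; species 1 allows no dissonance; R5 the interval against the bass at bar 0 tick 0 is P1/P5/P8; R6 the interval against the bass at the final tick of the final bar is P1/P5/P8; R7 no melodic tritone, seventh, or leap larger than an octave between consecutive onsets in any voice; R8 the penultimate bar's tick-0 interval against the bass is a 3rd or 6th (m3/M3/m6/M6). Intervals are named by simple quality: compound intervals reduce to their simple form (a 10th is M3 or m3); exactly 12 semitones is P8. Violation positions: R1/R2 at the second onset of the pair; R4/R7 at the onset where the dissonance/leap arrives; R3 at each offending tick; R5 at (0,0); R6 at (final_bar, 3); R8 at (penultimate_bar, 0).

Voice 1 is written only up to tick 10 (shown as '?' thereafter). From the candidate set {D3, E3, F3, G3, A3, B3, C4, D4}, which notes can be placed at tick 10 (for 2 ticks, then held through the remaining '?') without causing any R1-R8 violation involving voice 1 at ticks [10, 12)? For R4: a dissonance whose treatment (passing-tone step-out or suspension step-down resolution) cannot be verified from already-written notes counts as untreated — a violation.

{A3, B3, D3, D4, F3}

D3: legal
E3: violates R4,R7
F3: legal
G3: violates R4
A3: legal
B3: legal
C4: violates R4
D4: legal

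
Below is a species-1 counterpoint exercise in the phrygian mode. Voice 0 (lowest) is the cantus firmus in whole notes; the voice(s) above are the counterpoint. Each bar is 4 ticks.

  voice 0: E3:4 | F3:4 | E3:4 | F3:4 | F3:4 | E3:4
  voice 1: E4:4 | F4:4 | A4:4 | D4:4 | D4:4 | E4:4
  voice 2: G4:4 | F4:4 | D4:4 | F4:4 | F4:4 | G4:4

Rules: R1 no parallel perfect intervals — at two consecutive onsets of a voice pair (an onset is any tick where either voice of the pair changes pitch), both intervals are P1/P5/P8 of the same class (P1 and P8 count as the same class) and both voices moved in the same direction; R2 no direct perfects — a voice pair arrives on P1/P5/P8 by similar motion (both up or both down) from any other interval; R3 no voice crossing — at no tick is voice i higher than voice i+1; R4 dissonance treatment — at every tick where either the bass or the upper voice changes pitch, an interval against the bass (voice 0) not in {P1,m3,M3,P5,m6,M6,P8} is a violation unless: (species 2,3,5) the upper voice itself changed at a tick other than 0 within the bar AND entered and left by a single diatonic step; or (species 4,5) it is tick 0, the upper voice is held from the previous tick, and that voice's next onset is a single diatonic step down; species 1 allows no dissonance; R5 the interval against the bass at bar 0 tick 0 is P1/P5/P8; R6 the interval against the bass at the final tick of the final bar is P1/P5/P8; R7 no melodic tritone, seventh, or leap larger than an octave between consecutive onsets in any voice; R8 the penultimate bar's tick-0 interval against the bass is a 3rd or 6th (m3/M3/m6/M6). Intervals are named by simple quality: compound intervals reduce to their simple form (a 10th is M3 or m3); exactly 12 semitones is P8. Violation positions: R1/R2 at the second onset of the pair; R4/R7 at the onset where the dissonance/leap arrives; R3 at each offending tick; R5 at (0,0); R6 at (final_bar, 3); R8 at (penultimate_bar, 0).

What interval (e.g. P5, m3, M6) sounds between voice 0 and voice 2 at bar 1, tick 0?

voice 0=F3 voice 2=F4 -> P8

P8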